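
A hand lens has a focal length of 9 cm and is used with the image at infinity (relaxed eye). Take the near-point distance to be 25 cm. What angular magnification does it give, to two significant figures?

M = D/f = 25/9 = 2.778.

2.8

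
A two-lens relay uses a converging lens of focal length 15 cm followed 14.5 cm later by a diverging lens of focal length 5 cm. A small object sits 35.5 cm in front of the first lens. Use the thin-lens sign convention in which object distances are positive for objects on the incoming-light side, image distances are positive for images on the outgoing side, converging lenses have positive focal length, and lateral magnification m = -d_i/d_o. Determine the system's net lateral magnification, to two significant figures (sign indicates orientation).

Lens 1: 1/d_i1 = 1/f_1 - 1/d_o1 = 1/15 - 1/35.5 = 0.03850 cm^-1, so d_i1 = 25.976 cm.
m_1 = -(25.976)/35.5 = -0.7317.
Since 25.976 cm > 14.5 cm, the first image lies past the second lens and serves as a virtual object: d_o2 = L - d_i1 = -11.476 cm.
Lens 2: 1/d_i2 = 1/f_2 - 1/d_o2 = 1/(-5) - 1/(-11.476) = -0.11286 cm^-1, so d_i2 = -8.861 cm.
m_2 = -(-8.861)/(-11.476) = -0.7721.
Overall magnification: m = m_1 m_2 = 0.5650.

0.56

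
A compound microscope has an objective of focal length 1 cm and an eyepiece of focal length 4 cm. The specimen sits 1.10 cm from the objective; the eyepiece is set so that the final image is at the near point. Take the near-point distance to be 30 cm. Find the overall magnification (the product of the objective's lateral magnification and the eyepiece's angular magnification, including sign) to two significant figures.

Objective: 1/d_i = 1/f_obj - 1/d_o = 1/1 - 1/1.10 = 0.09091 cm^-1, so d_i = 11.000 cm.
m_obj = -d_i/d_o = -11.000/1.10 = -10.000.
Eyepiece angular magnification (image at near point): M_eye = 1 + D/f_e = 1 + 30/4 = 8.500.
Overall M = m_obj x M_eye = (-10.000)(8.500) = -85.00.

-85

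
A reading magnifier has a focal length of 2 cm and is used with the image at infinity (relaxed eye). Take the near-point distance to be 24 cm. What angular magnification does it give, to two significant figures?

M = D/f = 24/2 = 12.000.

12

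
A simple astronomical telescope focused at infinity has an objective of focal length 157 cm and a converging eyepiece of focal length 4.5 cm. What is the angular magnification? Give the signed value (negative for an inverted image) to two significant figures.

-35

M = -f_obj/f_eye = -157/(4.5) = -34.889.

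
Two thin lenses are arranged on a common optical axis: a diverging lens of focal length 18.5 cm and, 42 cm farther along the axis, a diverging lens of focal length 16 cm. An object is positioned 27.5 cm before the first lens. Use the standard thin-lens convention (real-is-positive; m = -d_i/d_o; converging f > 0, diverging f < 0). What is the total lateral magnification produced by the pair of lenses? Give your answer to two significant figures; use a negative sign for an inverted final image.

Lens 1: 1/d_i1 = 1/f_1 - 1/d_o1 = 1/(-18.5) - 1/27.5 = -0.09042 cm^-1, so d_i1 = -11.060 cm.
m_1 = -(-11.060)/27.5 = 0.4022.
The intermediate image is virtual, 11.060 cm to the left of lens 1, so d_o2 = L - d_i1 = 42 - (-11.060) = 53.060 cm.
Lens 2: 1/d_i2 = 1/f_2 - 1/d_o2 = 1/(-16) - 1/(53.060) = -0.08135 cm^-1, so d_i2 = -12.293 cm.
m_2 = -(-12.293)/(53.060) = 0.2317.
Overall magnification: m = m_1 m_2 = 0.0932.

0.093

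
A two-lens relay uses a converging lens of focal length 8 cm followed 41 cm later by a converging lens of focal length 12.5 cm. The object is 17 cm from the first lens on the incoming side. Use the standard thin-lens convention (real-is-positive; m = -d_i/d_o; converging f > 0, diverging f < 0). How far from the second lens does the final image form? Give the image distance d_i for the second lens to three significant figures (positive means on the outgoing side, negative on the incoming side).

24.2 cm

First lens: d_i1 = 1/(1/8 - 1/17) = 15.111 cm.
The intermediate image is 15.111 cm to the right of lens 1, so d_o2 = L - d_i1 = 41 - 15.111 = 25.889 cm.
Second lens: d_i2 = 1/(1/12.5 - 1/(25.889)) = 24.170 cm.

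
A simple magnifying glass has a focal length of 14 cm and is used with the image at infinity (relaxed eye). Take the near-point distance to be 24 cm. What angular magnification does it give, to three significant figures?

M = D/f = 24/14 = 1.714.

1.71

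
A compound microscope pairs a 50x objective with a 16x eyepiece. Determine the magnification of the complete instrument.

The overall magnification of a compound microscope is the product of the objective and eyepiece magnifications:
M = M_obj x M_eye = 50 x 16 = 800.

800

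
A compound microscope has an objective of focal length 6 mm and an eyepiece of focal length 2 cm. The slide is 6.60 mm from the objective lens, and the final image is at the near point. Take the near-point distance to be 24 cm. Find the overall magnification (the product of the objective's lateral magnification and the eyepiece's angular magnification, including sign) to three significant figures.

-130

Convert to cm: f_obj = 6 mm = 0.6 cm; d_o = 6.60 mm = 0.66 cm.
Objective: 1/d_i = 1/f_obj - 1/d_o = 1/0.6 - 1/0.66 = 0.15152 cm^-1, so d_i = 6.600 cm.
m_obj = -d_i/d_o = -6.600/0.66 = -10.000.
Eyepiece angular magnification (image at near point): M_eye = 1 + D/f_e = 1 + 24/2 = 13.000.
Overall M = m_obj x M_eye = (-10.000)(13.000) = -130.00.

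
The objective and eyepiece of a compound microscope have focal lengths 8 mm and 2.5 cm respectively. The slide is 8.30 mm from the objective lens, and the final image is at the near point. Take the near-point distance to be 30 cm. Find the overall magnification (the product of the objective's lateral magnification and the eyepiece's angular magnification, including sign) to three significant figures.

-347

Convert to cm: f_obj = 8 mm = 0.8 cm; d_o = 8.30 mm = 0.83 cm.
Objective: 1/d_i = 1/f_obj - 1/d_o = 1/0.8 - 1/0.83 = 0.04518 cm^-1, so d_i = 22.133 cm.
m_obj = -d_i/d_o = -22.133/0.83 = -26.667.
Eyepiece angular magnification (image at near point): M_eye = 1 + D/f_e = 1 + 30/2.5 = 13.000.
Overall M = m_obj x M_eye = (-26.667)(13.000) = -346.67.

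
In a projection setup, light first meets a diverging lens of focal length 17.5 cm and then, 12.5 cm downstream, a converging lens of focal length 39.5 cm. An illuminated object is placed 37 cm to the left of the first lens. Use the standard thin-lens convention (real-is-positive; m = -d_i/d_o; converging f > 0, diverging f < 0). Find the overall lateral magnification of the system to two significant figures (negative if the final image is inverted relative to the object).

0.84

First lens: d_i1 = 1/(1/(-17.5) - 1/37) = -11.881 cm.
m_1 = -(-11.881)/37 = 0.3211.
With d_i1 < 0 the first image is virtual and lies on the object side; the object distance for lens 2 is d_o2 = 12.5 - (-11.881) = 24.381 cm.
Second lens: d_i2 = 1/(1/39.5 - 1/(24.381)) = -63.696 cm.
m_2 = -(-63.696)/(24.381) = 2.6126.
Total m = m_1 x m_2 = (0.3211)(2.6126) = 0.8389.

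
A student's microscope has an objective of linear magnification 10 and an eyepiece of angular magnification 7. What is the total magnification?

The overall magnification of a compound microscope is the product of the objective and eyepiece magnifications:
M = M_obj x M_eye = 10 x 7 = 70.

70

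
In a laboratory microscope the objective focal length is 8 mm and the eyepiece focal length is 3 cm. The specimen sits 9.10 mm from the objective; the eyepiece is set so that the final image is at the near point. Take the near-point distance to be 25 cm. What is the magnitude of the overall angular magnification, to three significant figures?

Convert to cm: f_obj = 8 mm = 0.8 cm; d_o = 9.10 mm = 0.91 cm.
Objective: 1/d_i = 1/f_obj - 1/d_o = 1/0.8 - 1/0.91 = 0.15110 cm^-1, so d_i = 6.618 cm.
m_obj = -d_i/d_o = -6.618/0.91 = -7.273.
Eyepiece angular magnification (image at near point): M_eye = 1 + D/f_e = 1 + 25/3 = 9.333.
Overall M = m_obj x M_eye = (-7.273)(9.333) = -67.88.
|M| = 67.88.

67.9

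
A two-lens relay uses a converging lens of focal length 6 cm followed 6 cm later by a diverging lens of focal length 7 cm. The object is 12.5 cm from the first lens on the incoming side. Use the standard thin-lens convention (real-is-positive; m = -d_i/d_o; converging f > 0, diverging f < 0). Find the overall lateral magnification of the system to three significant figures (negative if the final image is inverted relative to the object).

-4.42

First lens: d_i1 = 1/(1/6 - 1/12.5) = 11.538 cm.
m_1 = -(11.538)/12.5 = -0.9231.
This image would form 11.538 cm past lens 1, i.e. 5.538 cm beyond lens 2, so it is a virtual object for lens 2: d_o2 = 6 - 11.538 = -5.538 cm.
Second lens: d_i2 = 1/(1/(-7) - 1/(-5.538)) = 26.526 cm.
m_2 = -(26.526)/(-5.538) = 4.7895.
Total m = m_1 x m_2 = (-0.9231)(4.7895) = -4.4211.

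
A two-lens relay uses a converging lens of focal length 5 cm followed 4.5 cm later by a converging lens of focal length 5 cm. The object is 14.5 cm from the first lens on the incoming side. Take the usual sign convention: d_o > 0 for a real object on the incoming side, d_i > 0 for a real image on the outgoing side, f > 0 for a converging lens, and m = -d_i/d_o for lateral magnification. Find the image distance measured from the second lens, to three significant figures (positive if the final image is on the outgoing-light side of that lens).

1.93 cm

Applying the thin-lens equation to the first lens, 1/5 = 1/14.5 + 1/d_i1, which gives d_i1 = 7.632 cm.
This image would form 7.632 cm past lens 1, i.e. 3.132 cm beyond lens 2, so it is a virtual object for lens 2: d_o2 = 4.5 - 7.632 = -3.132 cm.
Applying the thin-lens equation again with f_2 = 5 cm and d_o2 = -3.132 cm gives d_i2 = 1.926 cm.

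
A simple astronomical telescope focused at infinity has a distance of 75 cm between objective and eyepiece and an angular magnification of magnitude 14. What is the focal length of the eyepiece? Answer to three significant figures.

5.00 cm

In normal adjustment the tube length equals f_obj + f_eye and |M| = f_obj/f_eye.
So f_obj = 14 f_eye and 14 f_eye + f_eye = 75 cm, giving f_eye = 75/15 = 5.000 cm and f_obj = 70.000 cm.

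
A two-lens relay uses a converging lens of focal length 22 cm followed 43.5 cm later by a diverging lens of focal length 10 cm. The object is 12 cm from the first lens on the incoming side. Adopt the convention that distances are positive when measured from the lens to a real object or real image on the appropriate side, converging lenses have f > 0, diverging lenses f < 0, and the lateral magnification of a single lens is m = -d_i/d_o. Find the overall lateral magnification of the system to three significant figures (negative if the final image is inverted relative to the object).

Applying the thin-lens equation to the first lens, 1/22 = 1/12 + 1/d_i1, which gives d_i1 = -26.400 cm.
Its lateral magnification is m_1 = -d_i1/d_o1 = -(-26.400)/12 = 2.2000.
With d_i1 < 0 the first image is virtual and lies on the object side; the object distance for lens 2 is d_o2 = 43.5 - (-26.400) = 69.900 cm.
Applying the thin-lens equation again with f_2 = -10 cm and d_o2 = 69.900 cm gives d_i2 = -8.748 cm.
m_2 = -(-8.748)/(69.900) = 0.1252.
Total m = m_1 x m_2 = (2.2000)(0.1252) = 0.2753.

0.275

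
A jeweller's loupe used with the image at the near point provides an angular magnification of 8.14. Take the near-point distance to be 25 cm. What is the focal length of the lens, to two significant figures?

For the image at the near point, M = 1 + D/f.
f = D/(M - 1) = 25/(8.14 - 1) = 3.501 cm.

3.5 cm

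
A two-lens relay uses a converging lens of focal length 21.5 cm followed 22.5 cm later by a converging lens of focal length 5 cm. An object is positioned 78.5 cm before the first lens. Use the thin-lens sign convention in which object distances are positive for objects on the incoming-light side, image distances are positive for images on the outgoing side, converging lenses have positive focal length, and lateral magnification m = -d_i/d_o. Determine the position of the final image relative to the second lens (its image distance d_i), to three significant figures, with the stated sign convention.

Applying the thin-lens equation to the first lens, 1/21.5 = 1/78.5 + 1/d_i1, which gives d_i1 = 29.610 cm.
Since 29.610 cm > 22.5 cm, the first image lies past the second lens and serves as a virtual object: d_o2 = L - d_i1 = -7.110 cm.
Applying the thin-lens equation again with f_2 = 5 cm and d_o2 = -7.110 cm gives d_i2 = 2.936 cm.

2.94 cm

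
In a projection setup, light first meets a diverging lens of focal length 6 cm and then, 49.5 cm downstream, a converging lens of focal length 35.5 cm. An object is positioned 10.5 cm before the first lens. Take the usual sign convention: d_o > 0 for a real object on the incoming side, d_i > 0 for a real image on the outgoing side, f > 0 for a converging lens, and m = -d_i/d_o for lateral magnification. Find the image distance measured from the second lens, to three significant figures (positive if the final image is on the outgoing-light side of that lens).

106 cm

First lens: d_i1 = 1/(1/(-6) - 1/10.5) = -3.818 cm.
The intermediate image is virtual, 3.818 cm to the left of lens 1, so d_o2 = L - d_i1 = 49.5 - (-3.818) = 53.318 cm.
Second lens: d_i2 = 1/(1/35.5 - 1/(53.318)) = 106.228 cm.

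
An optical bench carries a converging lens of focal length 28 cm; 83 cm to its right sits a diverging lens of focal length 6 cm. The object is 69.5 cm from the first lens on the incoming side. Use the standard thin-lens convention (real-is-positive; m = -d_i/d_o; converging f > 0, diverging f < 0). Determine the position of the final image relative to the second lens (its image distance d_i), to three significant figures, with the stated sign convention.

First lens: d_i1 = 1/(1/28 - 1/69.5) = 46.892 cm.
The intermediate image is 46.892 cm to the right of lens 1, so d_o2 = L - d_i1 = 83 - 46.892 = 36.108 cm.
Second lens: d_i2 = 1/(1/(-6) - 1/(36.108)) = -5.145 cm.

-5.15 cm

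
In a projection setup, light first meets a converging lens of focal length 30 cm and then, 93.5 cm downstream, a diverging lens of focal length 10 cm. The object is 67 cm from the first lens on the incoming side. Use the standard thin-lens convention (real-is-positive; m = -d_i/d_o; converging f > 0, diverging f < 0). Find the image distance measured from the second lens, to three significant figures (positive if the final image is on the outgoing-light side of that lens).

-7.97 cm

First lens: d_i1 = 1/(1/30 - 1/67) = 54.324 cm.
Object distance for lens 2: d_o2 = 93.5 - 54.324 = 39.176 cm.
Second lens: d_i2 = 1/(1/(-10) - 1/(39.176)) = -7.966 cm.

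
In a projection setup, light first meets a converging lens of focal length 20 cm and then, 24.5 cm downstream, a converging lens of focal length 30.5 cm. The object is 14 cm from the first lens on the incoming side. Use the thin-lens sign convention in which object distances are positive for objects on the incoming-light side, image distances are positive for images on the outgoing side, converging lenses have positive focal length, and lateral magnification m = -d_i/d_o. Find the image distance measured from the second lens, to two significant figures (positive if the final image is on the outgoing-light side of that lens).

53 cm

First lens: d_i1 = 1/(1/20 - 1/14) = -46.667 cm.
With d_i1 < 0 the first image is virtual and lies on the object side; the object distance for lens 2 is d_o2 = 24.5 - (-46.667) = 71.167 cm.
Second lens: d_i2 = 1/(1/30.5 - 1/(71.167)) = 53.375 cm.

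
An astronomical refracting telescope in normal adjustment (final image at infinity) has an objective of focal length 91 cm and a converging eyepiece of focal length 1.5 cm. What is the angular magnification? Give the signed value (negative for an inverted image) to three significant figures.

M = -f_obj/f_eye = -91/(1.5) = -60.667.

-60.7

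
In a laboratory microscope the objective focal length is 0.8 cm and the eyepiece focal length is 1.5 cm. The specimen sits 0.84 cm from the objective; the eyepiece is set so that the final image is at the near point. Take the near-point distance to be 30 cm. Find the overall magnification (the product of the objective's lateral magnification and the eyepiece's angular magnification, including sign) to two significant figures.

Objective: 1/d_i = 1/f_obj - 1/d_o = 1/0.8 - 1/0.84 = 0.05952 cm^-1, so d_i = 16.800 cm.
m_obj = -d_i/d_o = -16.800/0.84 = -20.000.
Eyepiece angular magnification (image at near point): M_eye = 1 + D/f_e = 1 + 30/1.5 = 21.000.
Overall M = m_obj x M_eye = (-20.000)(21.000) = -420.00.

-420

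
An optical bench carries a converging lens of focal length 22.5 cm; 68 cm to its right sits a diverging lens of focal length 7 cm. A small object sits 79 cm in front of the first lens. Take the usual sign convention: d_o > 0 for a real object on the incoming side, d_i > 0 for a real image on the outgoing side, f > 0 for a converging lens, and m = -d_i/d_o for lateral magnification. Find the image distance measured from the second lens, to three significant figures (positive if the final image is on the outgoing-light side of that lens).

-5.87 cm

Applying the thin-lens equation to the first lens, 1/22.5 = 1/79 + 1/d_i1, which gives d_i1 = 31.460 cm.
The intermediate image is 31.460 cm to the right of lens 1, so d_o2 = L - d_i1 = 68 - 31.460 = 36.540 cm.
Applying the thin-lens equation again with f_2 = -7 cm and d_o2 = 36.540 cm gives d_i2 = -5.875 cm.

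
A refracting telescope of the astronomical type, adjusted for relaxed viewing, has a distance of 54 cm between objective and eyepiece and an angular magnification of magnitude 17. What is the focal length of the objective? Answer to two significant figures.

In normal adjustment the tube length equals f_obj + f_eye and |M| = f_obj/f_eye.
So f_obj = 17 f_eye and 17 f_eye + f_eye = 54 cm, giving f_eye = 54/18 = 3.000 cm and f_obj = 51.000 cm.

51 cm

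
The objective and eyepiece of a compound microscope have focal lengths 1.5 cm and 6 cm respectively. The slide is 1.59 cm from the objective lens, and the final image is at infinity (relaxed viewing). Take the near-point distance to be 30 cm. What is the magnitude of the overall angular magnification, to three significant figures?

83.3

Objective: 1/d_i = 1/f_obj - 1/d_o = 1/1.5 - 1/1.59 = 0.03774 cm^-1, so d_i = 26.500 cm.
m_obj = -d_i/d_o = -26.500/1.59 = -16.667.
Eyepiece angular magnification (image at infinity): M_eye = D/f_e = 30/6 = 5.000.
Overall M = m_obj x M_eye = (-16.667)(5.000) = -83.33.
|M| = 83.33.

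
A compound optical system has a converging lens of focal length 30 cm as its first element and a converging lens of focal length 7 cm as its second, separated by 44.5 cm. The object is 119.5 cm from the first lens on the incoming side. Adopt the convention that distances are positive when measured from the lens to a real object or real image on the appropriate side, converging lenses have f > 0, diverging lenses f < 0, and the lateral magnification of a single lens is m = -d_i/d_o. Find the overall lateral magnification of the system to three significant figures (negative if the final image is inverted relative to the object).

-0.918

Lens 1: 1/d_i1 = 1/f_1 - 1/d_o1 = 1/30 - 1/119.5 = 0.02497 cm^-1, so d_i1 = 40.056 cm.
m_1 = -(40.056)/119.5 = -0.3352.
That image sits 4.444 cm in front of the second lens, so d_o2 = 4.444 cm.
Lens 2: 1/d_i2 = 1/f_2 - 1/d_o2 = 1/7 - 1/(4.444) = -0.08216 cm^-1, so d_i2 = -12.172 cm.
m_2 = -(-12.172)/(4.444) = 2.7388.
Overall magnification: m = m_1 m_2 = -0.9180.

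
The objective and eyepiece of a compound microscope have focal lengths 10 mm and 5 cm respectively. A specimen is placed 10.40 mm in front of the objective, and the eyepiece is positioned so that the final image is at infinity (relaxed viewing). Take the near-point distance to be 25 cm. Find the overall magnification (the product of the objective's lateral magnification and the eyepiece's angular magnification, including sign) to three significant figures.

Convert to cm: f_obj = 10 mm = 1 cm; d_o = 10.40 mm = 1.04 cm.
Objective: 1/d_i = 1/f_obj - 1/d_o = 1/1 - 1/1.04 = 0.03846 cm^-1, so d_i = 26.000 cm.
m_obj = -d_i/d_o = -26.000/1.04 = -25.000.
Eyepiece angular magnification (image at infinity): M_eye = D/f_e = 25/5 = 5.000.
Overall M = m_obj x M_eye = (-25.000)(5.000) = -125.00.

-125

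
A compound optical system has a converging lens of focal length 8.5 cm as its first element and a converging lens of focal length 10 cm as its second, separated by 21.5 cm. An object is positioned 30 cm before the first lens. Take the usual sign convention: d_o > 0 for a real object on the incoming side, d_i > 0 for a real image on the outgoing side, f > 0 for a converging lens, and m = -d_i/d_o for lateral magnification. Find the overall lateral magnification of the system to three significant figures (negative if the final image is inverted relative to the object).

Applying the thin-lens equation to the first lens, 1/8.5 = 1/30 + 1/d_i1, which gives d_i1 = 11.860 cm.
Its lateral magnification is m_1 = -d_i1/d_o1 = -(11.860)/30 = -0.3953.
Object distance for lens 2: d_o2 = 21.5 - 11.860 = 9.640 cm.
Applying the thin-lens equation again with f_2 = 10 cm and d_o2 = 9.640 cm gives d_i2 = -267.419 cm.
m_2 = -(-267.419)/(9.640) = 27.7419.
The system's lateral magnification is m_1 m_2 = (-0.3953)(27.7419) = -10.9677.

-11.0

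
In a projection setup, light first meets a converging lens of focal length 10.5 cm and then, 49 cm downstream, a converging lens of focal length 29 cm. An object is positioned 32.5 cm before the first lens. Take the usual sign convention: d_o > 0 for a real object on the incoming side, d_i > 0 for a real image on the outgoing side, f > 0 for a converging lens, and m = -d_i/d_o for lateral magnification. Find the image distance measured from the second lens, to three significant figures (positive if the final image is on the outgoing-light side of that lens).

First lens: d_i1 = 1/(1/10.5 - 1/32.5) = 15.511 cm.
Object distance for lens 2: d_o2 = 49 - 15.511 = 33.489 cm.
Second lens: d_i2 = 1/(1/29 - 1/(33.489)) = 216.362 cm.

216 cm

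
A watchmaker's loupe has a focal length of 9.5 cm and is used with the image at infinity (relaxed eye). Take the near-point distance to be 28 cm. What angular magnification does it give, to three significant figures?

2.95

M = D/f = 28/9.5 = 2.947.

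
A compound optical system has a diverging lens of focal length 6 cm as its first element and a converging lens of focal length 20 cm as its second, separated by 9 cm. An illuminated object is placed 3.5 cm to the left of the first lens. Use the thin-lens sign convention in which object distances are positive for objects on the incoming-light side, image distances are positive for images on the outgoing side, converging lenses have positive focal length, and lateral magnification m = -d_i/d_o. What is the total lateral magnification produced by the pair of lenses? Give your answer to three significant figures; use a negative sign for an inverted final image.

1.44

Applying the thin-lens equation to the first lens, 1/(-6) = 1/3.5 + 1/d_i1, which gives d_i1 = -2.211 cm.
Its lateral magnification is m_1 = -d_i1/d_o1 = -(-2.211)/3.5 = 0.6316.
The intermediate image is virtual, 2.211 cm to the left of lens 1, so d_o2 = L - d_i1 = 9 - (-2.211) = 11.211 cm.
Applying the thin-lens equation again with f_2 = 20 cm and d_o2 = 11.211 cm gives d_i2 = -25.509 cm.
m_2 = -(-25.509)/(11.211) = 2.2754.
Total m = m_1 x m_2 = (0.6316)(2.2754) = 1.4371.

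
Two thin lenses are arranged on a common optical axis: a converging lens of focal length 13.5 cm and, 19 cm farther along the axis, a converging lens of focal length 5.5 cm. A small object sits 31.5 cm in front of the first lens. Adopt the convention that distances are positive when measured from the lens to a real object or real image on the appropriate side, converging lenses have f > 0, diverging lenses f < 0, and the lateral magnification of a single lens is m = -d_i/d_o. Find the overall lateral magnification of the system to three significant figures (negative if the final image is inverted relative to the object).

-0.407

First lens: d_i1 = 1/(1/13.5 - 1/31.5) = 23.625 cm.
m_1 = -(23.625)/31.5 = -0.7500.
Since 23.625 cm > 19 cm, the first image lies past the second lens and serves as a virtual object: d_o2 = L - d_i1 = -4.625 cm.
Second lens: d_i2 = 1/(1/5.5 - 1/(-4.625)) = 2.512 cm.
m_2 = -(2.512)/(-4.625) = 0.5432.
Total m = m_1 x m_2 = (-0.7500)(0.5432) = -0.4074.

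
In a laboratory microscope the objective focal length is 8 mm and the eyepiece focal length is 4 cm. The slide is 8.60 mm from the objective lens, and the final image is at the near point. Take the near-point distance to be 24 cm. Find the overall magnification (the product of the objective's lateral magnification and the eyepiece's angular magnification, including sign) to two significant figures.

Convert to cm: f_obj = 8 mm = 0.8 cm; d_o = 8.60 mm = 0.86 cm.
Objective: 1/d_i = 1/f_obj - 1/d_o = 1/0.8 - 1/0.86 = 0.08721 cm^-1, so d_i = 11.467 cm.
m_obj = -d_i/d_o = -11.467/0.86 = -13.333.
Eyepiece angular magnification (image at near point): M_eye = 1 + D/f_e = 1 + 24/4 = 7.000.
Overall M = m_obj x M_eye = (-13.333)(7.000) = -93.33.

-93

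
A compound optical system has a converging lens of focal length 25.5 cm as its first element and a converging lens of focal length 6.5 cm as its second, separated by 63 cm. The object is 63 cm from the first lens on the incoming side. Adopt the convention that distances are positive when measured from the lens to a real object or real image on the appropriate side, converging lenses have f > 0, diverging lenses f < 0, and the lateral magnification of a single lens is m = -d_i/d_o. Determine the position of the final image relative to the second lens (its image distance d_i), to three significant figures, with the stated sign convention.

Applying the thin-lens equation to the first lens, 1/25.5 = 1/63 + 1/d_i1, which gives d_i1 = 42.840 cm.
Object distance for lens 2: d_o2 = 63 - 42.840 = 20.160 cm.
Applying the thin-lens equation again with f_2 = 6.5 cm and d_o2 = 20.160 cm gives d_i2 = 9.593 cm.

9.59 cm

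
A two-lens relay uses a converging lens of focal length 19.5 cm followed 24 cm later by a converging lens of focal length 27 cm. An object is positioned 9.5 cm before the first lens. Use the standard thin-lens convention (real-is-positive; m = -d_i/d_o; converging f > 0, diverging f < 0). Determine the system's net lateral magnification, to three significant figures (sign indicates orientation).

-3.39

First lens: d_i1 = 1/(1/19.5 - 1/9.5) = -18.525 cm.
m_1 = -(-18.525)/9.5 = 1.9500.
With d_i1 < 0 the first image is virtual and lies on the object side; the object distance for lens 2 is d_o2 = 24 - (-18.525) = 42.525 cm.
Second lens: d_i2 = 1/(1/27 - 1/(42.525)) = 73.957 cm.
m_2 = -(73.957)/(42.525) = -1.7391.
Total m = m_1 x m_2 = (1.9500)(-1.7391) = -3.3913.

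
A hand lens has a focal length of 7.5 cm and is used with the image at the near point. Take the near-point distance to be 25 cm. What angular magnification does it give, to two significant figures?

M = 1 + D/f = 1 + 25/7.5 = 4.333.

4.3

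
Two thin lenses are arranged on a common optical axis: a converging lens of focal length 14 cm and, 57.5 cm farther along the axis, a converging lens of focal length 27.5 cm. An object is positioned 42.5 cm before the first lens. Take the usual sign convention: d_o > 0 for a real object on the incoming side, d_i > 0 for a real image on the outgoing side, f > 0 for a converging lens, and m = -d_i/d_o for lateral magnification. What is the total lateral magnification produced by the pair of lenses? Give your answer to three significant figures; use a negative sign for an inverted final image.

1.48

Applying the thin-lens equation to the first lens, 1/14 = 1/42.5 + 1/d_i1, which gives d_i1 = 20.877 cm.
Its lateral magnification is m_1 = -d_i1/d_o1 = -(20.877)/42.5 = -0.4912.
That image sits 36.623 cm in front of the second lens, so d_o2 = 36.623 cm.
Applying the thin-lens equation again with f_2 = 27.5 cm and d_o2 = 36.623 cm gives d_i2 = 110.397 cm.
m_2 = -(110.397)/(36.623) = -3.0144.
The system's lateral magnification is m_1 m_2 = (-0.4912)(-3.0144) = 1.4808.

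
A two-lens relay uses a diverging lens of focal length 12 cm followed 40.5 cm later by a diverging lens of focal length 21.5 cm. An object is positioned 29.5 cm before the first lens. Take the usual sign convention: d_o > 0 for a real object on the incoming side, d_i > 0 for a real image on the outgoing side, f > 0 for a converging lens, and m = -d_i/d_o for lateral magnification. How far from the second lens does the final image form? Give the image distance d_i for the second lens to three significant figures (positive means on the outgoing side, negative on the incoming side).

Lens 1: 1/d_i1 = 1/f_1 - 1/d_o1 = 1/(-12) - 1/29.5 = -0.11723 cm^-1, so d_i1 = -8.530 cm.
With d_i1 < 0 the first image is virtual and lies on the object side; the object distance for lens 2 is d_o2 = 40.5 - (-8.530) = 49.030 cm.
Lens 2: 1/d_i2 = 1/f_2 - 1/d_o2 = 1/(-21.5) - 1/(49.030) = -0.06691 cm^-1, so d_i2 = -14.946 cm.

-14.9 cm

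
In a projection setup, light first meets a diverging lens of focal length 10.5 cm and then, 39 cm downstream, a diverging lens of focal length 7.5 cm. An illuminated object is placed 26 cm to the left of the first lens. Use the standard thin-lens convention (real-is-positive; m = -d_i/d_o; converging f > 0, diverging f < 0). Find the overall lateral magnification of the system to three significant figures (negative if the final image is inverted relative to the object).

0.0400

First lens: d_i1 = 1/(1/(-10.5) - 1/26) = -7.479 cm.
m_1 = -(-7.479)/26 = 0.2877.
With d_i1 < 0 the first image is virtual and lies on the object side; the object distance for lens 2 is d_o2 = 39 - (-7.479) = 46.479 cm.
Second lens: d_i2 = 1/(1/(-7.5) - 1/(46.479)) = -6.458 cm.
m_2 = -(-6.458)/(46.479) = 0.1389.
Total m = m_1 x m_2 = (0.2877)(0.1389) = 0.0400.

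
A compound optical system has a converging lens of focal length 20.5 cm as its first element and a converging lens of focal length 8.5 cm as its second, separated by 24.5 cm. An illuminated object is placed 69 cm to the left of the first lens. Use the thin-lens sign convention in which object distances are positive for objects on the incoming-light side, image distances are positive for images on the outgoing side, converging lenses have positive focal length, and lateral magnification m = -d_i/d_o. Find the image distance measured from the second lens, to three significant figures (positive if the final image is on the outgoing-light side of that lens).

3.01 cm

Applying the thin-lens equation to the first lens, 1/20.5 = 1/69 + 1/d_i1, which gives d_i1 = 29.165 cm.
This image would form 29.165 cm past lens 1, i.e. 4.665 cm beyond lens 2, so it is a virtual object for lens 2: d_o2 = 24.5 - 29.165 = -4.665 cm.
Applying the thin-lens equation again with f_2 = 8.5 cm and d_o2 = -4.665 cm gives d_i2 = 3.012 cm.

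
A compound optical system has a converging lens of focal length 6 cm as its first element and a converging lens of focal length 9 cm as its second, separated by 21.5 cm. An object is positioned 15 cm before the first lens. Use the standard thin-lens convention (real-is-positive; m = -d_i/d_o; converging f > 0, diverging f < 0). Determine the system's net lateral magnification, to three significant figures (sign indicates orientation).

2.40

First lens: d_i1 = 1/(1/6 - 1/15) = 10.000 cm.
m_1 = -(10.000)/15 = -0.6667.
That image sits 11.500 cm in front of the second lens, so d_o2 = 11.500 cm.
Second lens: d_i2 = 1/(1/9 - 1/(11.500)) = 41.400 cm.
m_2 = -(41.400)/(11.500) = -3.6000.
Overall magnification: m = m_1 m_2 = 2.4000.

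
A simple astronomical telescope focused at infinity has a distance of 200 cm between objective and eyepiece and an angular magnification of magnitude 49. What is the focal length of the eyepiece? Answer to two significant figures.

4.0 cm

In normal adjustment the tube length equals f_obj + f_eye and |M| = f_obj/f_eye.
So f_obj = 49 f_eye and 49 f_eye + f_eye = 200 cm, giving f_eye = 200/50 = 4.000 cm and f_obj = 196.000 cm.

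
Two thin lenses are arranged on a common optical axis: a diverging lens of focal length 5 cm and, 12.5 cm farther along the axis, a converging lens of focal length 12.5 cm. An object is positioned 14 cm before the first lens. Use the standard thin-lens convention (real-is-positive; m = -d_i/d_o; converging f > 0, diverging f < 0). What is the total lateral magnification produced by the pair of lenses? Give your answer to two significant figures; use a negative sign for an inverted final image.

First lens: d_i1 = 1/(1/(-5) - 1/14) = -3.684 cm.
m_1 = -(-3.684)/14 = 0.2632.
With d_i1 < 0 the first image is virtual and lies on the object side; the object distance for lens 2 is d_o2 = 12.5 - (-3.684) = 16.184 cm.
Second lens: d_i2 = 1/(1/12.5 - 1/(16.184)) = 54.911 cm.
m_2 = -(54.911)/(16.184) = -3.3929.
The system's lateral magnification is m_1 m_2 = (0.2632)(-3.3929) = -0.8929.

-0.89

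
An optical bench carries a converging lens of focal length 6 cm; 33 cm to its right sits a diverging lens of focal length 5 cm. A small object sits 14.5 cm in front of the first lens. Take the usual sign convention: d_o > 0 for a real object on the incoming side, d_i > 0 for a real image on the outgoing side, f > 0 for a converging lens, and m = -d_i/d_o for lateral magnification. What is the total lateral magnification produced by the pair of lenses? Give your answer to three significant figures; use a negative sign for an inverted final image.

-0.127

First lens: d_i1 = 1/(1/6 - 1/14.5) = 10.235 cm.
m_1 = -(10.235)/14.5 = -0.7059.
Object distance for lens 2: d_o2 = 33 - 10.235 = 22.765 cm.
Second lens: d_i2 = 1/(1/(-5) - 1/(22.765)) = -4.100 cm.
m_2 = -(-4.100)/(22.765) = 0.1801.
Total m = m_1 x m_2 = (-0.7059)(0.1801) = -0.1271.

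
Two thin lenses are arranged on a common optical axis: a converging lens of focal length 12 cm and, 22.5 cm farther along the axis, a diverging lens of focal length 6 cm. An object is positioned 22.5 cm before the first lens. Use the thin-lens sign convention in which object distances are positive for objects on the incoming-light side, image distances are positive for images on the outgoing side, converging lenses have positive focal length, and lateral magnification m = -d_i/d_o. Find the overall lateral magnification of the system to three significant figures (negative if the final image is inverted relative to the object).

-2.46

Applying the thin-lens equation to the first lens, 1/12 = 1/22.5 + 1/d_i1, which gives d_i1 = 25.714 cm.
Its lateral magnification is m_1 = -d_i1/d_o1 = -(25.714)/22.5 = -1.1429.
This image would form 25.714 cm past lens 1, i.e. 3.214 cm beyond lens 2, so it is a virtual object for lens 2: d_o2 = 22.5 - 25.714 = -3.214 cm.
Applying the thin-lens equation again with f_2 = -6 cm and d_o2 = -3.214 cm gives d_i2 = 6.923 cm.
m_2 = -(6.923)/(-3.214) = 2.1538.
The system's lateral magnification is m_1 m_2 = (-1.1429)(2.1538) = -2.4615.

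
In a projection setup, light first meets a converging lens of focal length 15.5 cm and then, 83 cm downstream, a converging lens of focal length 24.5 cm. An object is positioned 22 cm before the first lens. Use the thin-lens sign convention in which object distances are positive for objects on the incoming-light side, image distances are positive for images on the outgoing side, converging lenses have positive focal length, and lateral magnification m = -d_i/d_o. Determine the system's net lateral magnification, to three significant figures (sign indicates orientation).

9.68

First lens: d_i1 = 1/(1/15.5 - 1/22) = 52.462 cm.
m_1 = -(52.462)/22 = -2.3846.
Object distance for lens 2: d_o2 = 83 - 52.462 = 30.538 cm.
Second lens: d_i2 = 1/(1/24.5 - 1/(30.538)) = 123.904 cm.
m_2 = -(123.904)/(30.538) = -4.0573.
Overall magnification: m = m_1 m_2 = 9.6752.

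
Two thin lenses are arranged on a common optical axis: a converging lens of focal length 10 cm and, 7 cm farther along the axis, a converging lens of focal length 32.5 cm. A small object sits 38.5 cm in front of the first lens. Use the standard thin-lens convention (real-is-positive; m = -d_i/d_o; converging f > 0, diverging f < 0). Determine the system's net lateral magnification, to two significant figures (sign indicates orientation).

Lens 1: 1/d_i1 = 1/f_1 - 1/d_o1 = 1/10 - 1/38.5 = 0.07403 cm^-1, so d_i1 = 13.509 cm.
m_1 = -(13.509)/38.5 = -0.3509.
This image would form 13.509 cm past lens 1, i.e. 6.509 cm beyond lens 2, so it is a virtual object for lens 2: d_o2 = 7 - 13.509 = -6.509 cm.
Lens 2: 1/d_i2 = 1/f_2 - 1/d_o2 = 1/32.5 - 1/(-6.509) = 0.18441 cm^-1, so d_i2 = 5.423 cm.
m_2 = -(5.423)/(-6.509) = 0.8331.
Overall magnification: m = m_1 m_2 = -0.2923.

-0.29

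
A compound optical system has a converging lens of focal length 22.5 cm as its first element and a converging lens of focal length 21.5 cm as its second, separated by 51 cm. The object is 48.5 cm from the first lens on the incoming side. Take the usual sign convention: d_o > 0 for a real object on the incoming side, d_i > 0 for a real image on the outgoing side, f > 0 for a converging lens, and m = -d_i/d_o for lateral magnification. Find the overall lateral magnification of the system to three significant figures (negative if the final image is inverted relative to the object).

Applying the thin-lens equation to the first lens, 1/22.5 = 1/48.5 + 1/d_i1, which gives d_i1 = 41.971 cm.
Its lateral magnification is m_1 = -d_i1/d_o1 = -(41.971)/48.5 = -0.8654.
That image sits 9.029 cm in front of the second lens, so d_o2 = 9.029 cm.
Applying the thin-lens equation again with f_2 = 21.5 cm and d_o2 = 9.029 cm gives d_i2 = -15.566 cm.
m_2 = -(-15.566)/(9.029) = 1.7240.
The system's lateral magnification is m_1 m_2 = (-0.8654)(1.7240) = -1.4919.

-1.49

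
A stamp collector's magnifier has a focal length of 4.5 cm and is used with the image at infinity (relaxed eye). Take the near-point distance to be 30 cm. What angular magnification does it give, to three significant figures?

6.67

M = D/f = 30/4.5 = 6.667.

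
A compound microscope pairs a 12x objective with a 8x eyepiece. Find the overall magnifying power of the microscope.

96

The overall magnification of a compound microscope is the product of the objective and eyepiece magnifications:
M = M_obj x M_eye = 12 x 8 = 96.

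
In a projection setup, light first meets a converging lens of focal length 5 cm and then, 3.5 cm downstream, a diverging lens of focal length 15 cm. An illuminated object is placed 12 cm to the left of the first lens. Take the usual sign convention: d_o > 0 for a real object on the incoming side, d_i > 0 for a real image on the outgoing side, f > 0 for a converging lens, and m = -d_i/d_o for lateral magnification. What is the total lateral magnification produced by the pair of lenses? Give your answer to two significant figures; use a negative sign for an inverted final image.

-1.1

Applying the thin-lens equation to the first lens, 1/5 = 1/12 + 1/d_i1, which gives d_i1 = 8.571 cm.
Its lateral magnification is m_1 = -d_i1/d_o1 = -(8.571)/12 = -0.7143.
This image would form 8.571 cm past lens 1, i.e. 5.071 cm beyond lens 2, so it is a virtual object for lens 2: d_o2 = 3.5 - 8.571 = -5.071 cm.
Applying the thin-lens equation again with f_2 = -15 cm and d_o2 = -5.071 cm gives d_i2 = 7.662 cm.
m_2 = -(7.662)/(-5.071) = 1.5108.
Total m = m_1 x m_2 = (-0.7143)(1.5108) = -1.0791.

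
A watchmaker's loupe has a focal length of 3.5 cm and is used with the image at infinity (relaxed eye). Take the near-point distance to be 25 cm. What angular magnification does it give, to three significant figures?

M = D/f = 25/3.5 = 7.143.

7.14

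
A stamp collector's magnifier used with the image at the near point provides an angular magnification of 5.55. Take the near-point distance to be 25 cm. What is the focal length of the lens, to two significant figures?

5.5 cm

For the image at the near point, M = 1 + D/f.
f = D/(M - 1) = 25/(5.55 - 1) = 5.495 cm.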